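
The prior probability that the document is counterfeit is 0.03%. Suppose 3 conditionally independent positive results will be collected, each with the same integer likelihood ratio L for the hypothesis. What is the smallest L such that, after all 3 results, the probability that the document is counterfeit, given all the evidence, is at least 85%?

Prior odds = 0.0003/0.9997 = 3/9997.
Target odds = 0.85/0.15 = 17/3.
Need L³ ≥ 17/3 ÷ (3/9997) = 169949/9.
26³ = 17576 < 169949/9 ≤ 19683 = 27³, so L = 27.

27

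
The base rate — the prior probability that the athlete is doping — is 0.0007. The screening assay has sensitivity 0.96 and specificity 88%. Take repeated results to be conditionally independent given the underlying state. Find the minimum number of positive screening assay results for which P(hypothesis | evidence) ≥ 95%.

5

Prior odds: 0.0007 ÷ 0.9993 = 7/9993.
False-positive rate = 1 − 0.88 = 0.12; likelihood ratio of a positive = 0.96/0.12 = 8.
Target odds: 0.95 ÷ 0.05 = 19.
Need (7/9993) × 8ⁿ ≥ 19, i.e. 8ⁿ ≥ 189867/7.
8⁴ = 4096 falls short of 189867/7 but 8⁵ = 32768 reaches it, so n = 5.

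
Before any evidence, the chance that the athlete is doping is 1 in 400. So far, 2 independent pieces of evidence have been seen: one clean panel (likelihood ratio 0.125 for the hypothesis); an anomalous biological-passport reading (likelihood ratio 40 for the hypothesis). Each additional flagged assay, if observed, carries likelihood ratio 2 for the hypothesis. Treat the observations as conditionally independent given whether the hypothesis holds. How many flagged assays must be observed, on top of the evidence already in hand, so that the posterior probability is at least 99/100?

13

Prior odds = 0.0025/0.9975 = 1/399.
Combined Bayes factor of the evidence already in hand = 0.125 × 40 = 5.
Odds after that evidence = (1/399) × 5 = 5/399.
Target odds = 0.99/0.01 = 99.
Need 2ⁿ ≥ 99 ÷ (5/399) = 7900.2.
2¹² = 4096 falls short of 7900.2 but 2¹³ = 8192 reaches it, so n = 13.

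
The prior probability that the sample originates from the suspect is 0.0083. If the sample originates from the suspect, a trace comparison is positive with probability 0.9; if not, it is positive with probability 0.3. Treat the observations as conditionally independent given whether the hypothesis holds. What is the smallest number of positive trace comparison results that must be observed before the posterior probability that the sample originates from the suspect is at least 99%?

9

Prior odds: 0.0083 ÷ 0.9917 = 83/9917.
Likelihood ratio of a positive = 0.9/0.3 = 3.
Target posterior odds = 0.99/0.01 = 99.
Need (83/9917) × 3ⁿ ≥ 99, i.e. 3ⁿ ≥ 981783/83.
3⁸ = 6561 falls short of 981783/83 but 3⁹ = 19683 reaches it, so n = 9.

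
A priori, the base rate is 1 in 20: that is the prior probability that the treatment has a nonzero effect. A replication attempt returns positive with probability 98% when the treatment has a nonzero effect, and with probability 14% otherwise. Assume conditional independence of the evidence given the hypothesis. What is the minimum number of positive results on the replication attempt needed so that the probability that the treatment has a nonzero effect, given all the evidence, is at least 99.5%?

5

Prior odds: 0.05 ÷ 0.95 = 1/19.
Likelihood ratio of a positive result = 0.98/0.14 = 7.
Target posterior odds = 0.995/0.005 = 199.
Need (1/19) × 7ⁿ ≥ 199, i.e. 7ⁿ ≥ 3781.
7⁴ = 2401 falls short of 3781 but 7⁵ = 16807 reaches it, so n = 5.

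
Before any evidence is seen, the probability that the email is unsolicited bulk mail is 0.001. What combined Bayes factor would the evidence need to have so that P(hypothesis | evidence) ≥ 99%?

Prior odds = 0.001/0.999 = 1/999.
Target odds = 0.99/0.01 = 99.
Required Bayes factor = 99 ÷ (1/999) = 98901.

98901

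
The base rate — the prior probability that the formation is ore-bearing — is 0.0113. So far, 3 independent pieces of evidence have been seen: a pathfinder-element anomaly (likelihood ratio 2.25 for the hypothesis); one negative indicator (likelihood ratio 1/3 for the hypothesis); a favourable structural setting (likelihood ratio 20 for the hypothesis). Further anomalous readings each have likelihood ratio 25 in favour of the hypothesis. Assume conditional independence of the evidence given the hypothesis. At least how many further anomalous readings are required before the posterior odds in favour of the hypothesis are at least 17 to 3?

Prior odds = 0.0113/0.9887 = 113/9887.
Combined Bayes factor of the evidence already in hand = 2.25 × (1/3) × 20 = 15.
Odds after that evidence = (113/9887) × 15 = 1695/9887.
Target odds = 17/3.
Need 25ⁿ ≥ 17/3 ÷ (1695/9887) = 168079/5085.
25¹ = 25 falls short of 168079/5085 but 25² = 625 reaches it, so n = 2.

2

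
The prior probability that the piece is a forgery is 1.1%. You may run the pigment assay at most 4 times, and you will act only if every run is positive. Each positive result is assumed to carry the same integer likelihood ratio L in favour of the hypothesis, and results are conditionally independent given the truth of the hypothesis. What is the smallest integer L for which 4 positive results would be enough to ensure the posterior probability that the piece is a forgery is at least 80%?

Prior odds = 0.011/0.989 = 11/989.
Target odds = 0.8/0.2 = 4.
Need L⁴ ≥ 4 ÷ (11/989) = 3956/11.
4⁴ = 256 < 3956/11 ≤ 625 = 5⁴, so L = 5.

5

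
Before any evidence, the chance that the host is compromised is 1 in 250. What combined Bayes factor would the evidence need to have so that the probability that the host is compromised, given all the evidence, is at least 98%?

Prior odds = 0.004/0.996 = 1/249.
Target odds = 0.98/0.02 = 49.
Required Bayes factor = 49 ÷ (1/249) = 12201.

12201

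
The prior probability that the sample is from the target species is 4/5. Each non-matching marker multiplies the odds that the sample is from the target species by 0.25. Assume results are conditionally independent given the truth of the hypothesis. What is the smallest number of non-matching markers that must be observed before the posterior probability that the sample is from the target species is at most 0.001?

6

Prior odds: 0.8 ÷ 0.2 = 4.
Likelihood ratio per non-matching marker = 0.25.
Target odds: 0.001 ÷ 0.999 = 1/999.
Need 4 × 0.25ⁿ ≤ 1/999, i.e. 0.25ⁿ ≤ 1/3996.
0.25⁵ = 1/1024 is still above 1/3996 but 0.25⁶ = 1/4096 is at or below it, so n = 6.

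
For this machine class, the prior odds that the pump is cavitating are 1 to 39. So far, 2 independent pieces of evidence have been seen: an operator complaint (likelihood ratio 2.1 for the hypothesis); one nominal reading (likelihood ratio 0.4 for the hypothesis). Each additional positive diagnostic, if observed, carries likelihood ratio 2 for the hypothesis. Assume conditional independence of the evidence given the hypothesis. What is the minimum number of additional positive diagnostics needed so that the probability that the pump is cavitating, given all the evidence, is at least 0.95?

10

Prior odds = 1/39.
Combined Bayes factor of the evidence already in hand = 2.1 × 0.4 = 0.84.
Odds after that evidence = (1/39) × 0.84 = 7/325.
Target odds = 0.95/0.05 = 19.
Need 2ⁿ ≥ 19 ÷ (7/325) = 6175/7.
2⁹ = 512 falls short of 6175/7 but 2¹⁰ = 1024 reaches it, so n = 10.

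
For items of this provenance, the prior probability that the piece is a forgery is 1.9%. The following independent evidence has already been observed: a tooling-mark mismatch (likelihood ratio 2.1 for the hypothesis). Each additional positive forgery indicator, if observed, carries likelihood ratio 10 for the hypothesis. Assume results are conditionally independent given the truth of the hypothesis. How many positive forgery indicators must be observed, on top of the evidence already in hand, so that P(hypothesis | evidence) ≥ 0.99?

Prior odds = 0.019/0.981 = 19/981.
Bayes factor of the evidence already in hand = 2.1.
Odds after that evidence = (19/981) × 2.1 = 133/3270.
Target odds = 0.99/0.01 = 99.
Need 10ⁿ ≥ 99 ÷ (133/3270) = 323730/133.
10³ = 1000 falls short of 323730/133 but 10⁴ = 10000 reaches it, so n = 4.

4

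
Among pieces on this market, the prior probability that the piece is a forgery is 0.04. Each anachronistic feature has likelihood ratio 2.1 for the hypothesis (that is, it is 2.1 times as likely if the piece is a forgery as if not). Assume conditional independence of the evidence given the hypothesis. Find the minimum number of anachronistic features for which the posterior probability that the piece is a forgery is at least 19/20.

9

Prior odds = 0.04/0.96 = 1/24.
Likelihood ratio per anachronistic feature = 2.1.
Target posterior odds = 0.95/0.05 = 19.
Need (1/24) × 2.1ⁿ ≥ 19, i.e. 2.1ⁿ ≥ 456.
2.1⁸ ≈378.229 falls short of 456 but 2.1⁹ ≈794.28 reaches it, so n = 9.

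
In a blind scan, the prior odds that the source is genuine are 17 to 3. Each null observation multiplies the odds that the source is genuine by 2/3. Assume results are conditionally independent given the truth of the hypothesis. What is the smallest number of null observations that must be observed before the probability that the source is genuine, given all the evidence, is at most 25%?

7

Prior odds = 17/3.
Likelihood ratio per null observation = 2/3.
Target posterior odds = 0.25/0.75 = 1/3.
Require (2/3)ⁿ ≤ 1/3 ÷ (17/3) = 1/17.
(2/3)⁶ = 64/729 is still above 1/17 but (2/3)⁷ = 128/2187 is at or below it, so n = 7.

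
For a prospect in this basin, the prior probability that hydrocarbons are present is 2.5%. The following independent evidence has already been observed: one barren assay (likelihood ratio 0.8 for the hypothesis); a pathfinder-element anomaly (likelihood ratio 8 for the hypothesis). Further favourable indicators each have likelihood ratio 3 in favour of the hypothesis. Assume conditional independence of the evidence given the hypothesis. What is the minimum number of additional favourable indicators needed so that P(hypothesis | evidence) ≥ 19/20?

5

Prior odds = 0.025/0.975 = 1/39.
Combined Bayes factor of the evidence already in hand = 0.8 × 8 = 6.4.
Odds after that evidence = (1/39) × 6.4 = 32/195.
Target odds = 0.95/0.05 = 19.
Need 3ⁿ ≥ 19 ÷ (32/195) = 115.78125.
3⁴ = 81 falls short of 115.78125 but 3⁵ = 243 reaches it, so n = 5.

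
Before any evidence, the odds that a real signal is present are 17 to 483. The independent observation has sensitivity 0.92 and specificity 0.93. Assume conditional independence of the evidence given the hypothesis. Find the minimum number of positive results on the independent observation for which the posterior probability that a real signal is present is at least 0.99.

Prior odds = 17/483.
False-positive rate = 1 − 0.93 = 0.07; likelihood ratio of a positive = 0.92/0.07 = 92/7.
Target posterior odds = 0.99/0.01 = 99.
Need (17/483) × (92/7)ⁿ ≥ 99, i.e. (92/7)ⁿ ≥ 47817/17.
(92/7)³ = 778688/343 falls short of 47817/17 but (92/7)⁴ = 71639296/2401 reaches it, so n = 4.

4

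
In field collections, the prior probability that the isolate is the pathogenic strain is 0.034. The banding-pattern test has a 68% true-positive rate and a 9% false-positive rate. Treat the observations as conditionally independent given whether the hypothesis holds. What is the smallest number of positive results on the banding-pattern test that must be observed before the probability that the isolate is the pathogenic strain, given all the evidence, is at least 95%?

Prior odds: 0.034 ÷ 0.966 = 17/483.
Likelihood ratio of a positive result = 0.68/0.09 = 68/9.
Target odds: 0.95 ÷ 0.05 = 19.
Require (68/9)ⁿ ≥ 19 ÷ (17/483) = 9177/17.
(68/9)³ = 314432/729 falls short of 9177/17 but (68/9)⁴ = 21381376/6561 reaches it, so n = 4.

4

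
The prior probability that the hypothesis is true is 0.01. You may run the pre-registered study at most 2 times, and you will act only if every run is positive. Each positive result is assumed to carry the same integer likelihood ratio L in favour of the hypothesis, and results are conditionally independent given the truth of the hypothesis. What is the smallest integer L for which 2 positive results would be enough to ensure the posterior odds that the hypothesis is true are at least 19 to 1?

Prior odds = 0.01/0.99 = 1/99.
Target odds = 19.
Need L² ≥ 19 ÷ (1/99) = 1881.
43² = 1849 < 1881 ≤ 1936 = 44², so L = 44.

44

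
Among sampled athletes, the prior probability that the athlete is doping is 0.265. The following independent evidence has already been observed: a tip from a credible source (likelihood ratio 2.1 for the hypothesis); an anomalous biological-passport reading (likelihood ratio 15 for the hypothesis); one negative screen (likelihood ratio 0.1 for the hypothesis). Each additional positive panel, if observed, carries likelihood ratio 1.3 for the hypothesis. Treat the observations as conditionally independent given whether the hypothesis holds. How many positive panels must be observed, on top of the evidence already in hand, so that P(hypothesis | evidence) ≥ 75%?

Prior odds = 0.265/0.735 = 53/147.
Combined Bayes factor of the evidence already in hand = 2.1 × 15 × 0.1 = 3.15.
Odds after that evidence = (53/147) × 3.15 = 159/140.
Target odds = 0.75/0.25 = 3.
Need 1.3ⁿ ≥ 3 ÷ (159/140) = 140/53.
1.3³ = 2.197 falls short of 140/53 but 1.3⁴ = 2.8561 reaches it, so n = 4.

4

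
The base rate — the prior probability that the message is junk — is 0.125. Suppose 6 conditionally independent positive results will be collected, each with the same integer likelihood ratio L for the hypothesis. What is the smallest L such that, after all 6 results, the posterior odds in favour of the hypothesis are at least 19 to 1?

3

Prior odds = 0.125/0.875 = 1/7.
Target odds = 19.
Need L⁶ ≥ 19 ÷ (1/7) = 133.
2⁶ = 64 < 133 ≤ 729 = 3⁶, so L = 3.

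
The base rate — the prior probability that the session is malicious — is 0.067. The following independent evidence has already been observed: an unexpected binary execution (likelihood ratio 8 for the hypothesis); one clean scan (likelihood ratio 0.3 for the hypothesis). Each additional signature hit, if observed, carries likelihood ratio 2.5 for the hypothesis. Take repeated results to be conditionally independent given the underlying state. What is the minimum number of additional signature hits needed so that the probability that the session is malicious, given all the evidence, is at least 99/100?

7

Prior odds = 0.067/0.933 = 67/933.
Combined Bayes factor of the evidence already in hand = 8 × 0.3 = 2.4.
Odds after that evidence = (67/933) × 2.4 = 268/1555.
Target odds = 0.99/0.01 = 99.
Need 2.5ⁿ ≥ 99 ÷ (268/1555) = 153945/268.
2.5⁶ = 244.140625 falls short of 153945/268 but 2.5⁷ = 610.3515625 reaches it, so n = 7.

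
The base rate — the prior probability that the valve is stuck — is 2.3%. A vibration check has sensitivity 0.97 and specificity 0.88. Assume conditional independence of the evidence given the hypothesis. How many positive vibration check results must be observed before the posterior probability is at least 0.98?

4

Prior odds: 0.023 ÷ 0.977 = 23/977.
False-positive rate = 1 − 0.88 = 0.12; likelihood ratio of a positive = 0.97/0.12 = 97/12.
Target posterior odds = 0.98/0.02 = 49.
Require (97/12)ⁿ ≥ 49 ÷ (23/977) = 47873/23.
(97/12)³ = 912673/1728 falls short of 47873/23 but (97/12)⁴ = 88529281/20736 reaches it, so n = 4.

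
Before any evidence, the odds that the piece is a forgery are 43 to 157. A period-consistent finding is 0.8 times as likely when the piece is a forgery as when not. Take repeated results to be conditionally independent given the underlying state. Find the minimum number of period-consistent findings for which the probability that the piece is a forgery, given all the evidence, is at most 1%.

15

Prior odds = 43/157.
Likelihood ratio per period-consistent finding = 0.8.
Target posterior odds = 0.01/0.99 = 1/99.
Need (43/157) × 0.8ⁿ ≤ 1/99, i.e. 0.8ⁿ ≤ 157/4257.
0.8¹⁴ ≈0.0439805 is still above 157/4257 but 0.8¹⁵ ≈0.0351844 is at or below it, so n = 15.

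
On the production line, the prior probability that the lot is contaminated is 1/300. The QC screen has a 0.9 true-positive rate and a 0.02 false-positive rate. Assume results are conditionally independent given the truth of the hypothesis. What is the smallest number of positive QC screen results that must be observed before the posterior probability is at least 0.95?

3

Prior odds = (1/300)/(299/300) = 1/299.
Likelihood ratio of a positive result = 0.9/0.02 = 45.
Target odds: 0.95 ÷ 0.05 = 19.
Require 45ⁿ ≥ 19 ÷ (1/299) = 5681.
45² = 2025 falls short of 5681 but 45³ = 91125 reaches it, so n = 3.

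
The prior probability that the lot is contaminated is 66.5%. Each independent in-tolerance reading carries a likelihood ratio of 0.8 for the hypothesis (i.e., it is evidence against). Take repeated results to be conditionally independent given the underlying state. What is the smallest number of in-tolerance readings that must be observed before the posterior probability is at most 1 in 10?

13

Prior odds: 0.665 ÷ 0.335 = 133/67.
Likelihood ratio per in-tolerance reading = 0.8.
Target posterior odds = 0.1/0.9 = 1/9.
Require 0.8ⁿ ≤ 1/9 ÷ (133/67) = 67/1197.
0.8¹² = 16777216/244140625 is still above 67/1197 but 0.8¹³ ≈0.0549756 is at or below it, so n = 13.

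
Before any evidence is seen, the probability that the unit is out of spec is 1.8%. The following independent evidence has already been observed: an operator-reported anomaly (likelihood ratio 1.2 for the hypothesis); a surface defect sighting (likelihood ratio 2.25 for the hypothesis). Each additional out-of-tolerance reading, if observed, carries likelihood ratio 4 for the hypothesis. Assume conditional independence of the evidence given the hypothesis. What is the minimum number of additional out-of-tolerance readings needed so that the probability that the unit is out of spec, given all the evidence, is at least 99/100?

Prior odds = 0.018/0.982 = 9/491.
Combined Bayes factor of the evidence already in hand = 1.2 × 2.25 = 2.7.
Odds after that evidence = (9/491) × 2.7 = 243/4910.
Target odds = 0.99/0.01 = 99.
Need 4ⁿ ≥ 99 ÷ (243/4910) = 54010/27.
4⁵ = 1024 falls short of 54010/27 but 4⁶ = 4096 reaches it, so n = 6.

6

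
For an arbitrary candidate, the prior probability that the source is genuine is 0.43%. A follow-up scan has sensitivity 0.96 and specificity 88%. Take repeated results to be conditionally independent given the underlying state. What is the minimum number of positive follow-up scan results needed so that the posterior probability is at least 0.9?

4

Prior odds = 0.0043/0.9957 = 43/9957.
False-positive rate = 1 − 0.88 = 0.12; likelihood ratio of a positive = 0.96/0.12 = 8.
Target posterior odds = 0.9/0.1 = 9.
Require 8ⁿ ≥ 9 ÷ (43/9957) = 89613/43.
8³ = 512 falls short of 89613/43 but 8⁴ = 4096 reaches it, so n = 4.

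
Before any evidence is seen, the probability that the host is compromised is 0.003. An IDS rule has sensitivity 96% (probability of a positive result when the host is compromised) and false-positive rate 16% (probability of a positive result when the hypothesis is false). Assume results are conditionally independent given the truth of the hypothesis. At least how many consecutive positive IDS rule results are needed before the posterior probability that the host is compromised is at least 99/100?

Prior odds: 0.003 ÷ 0.997 = 3/997.
Likelihood ratio of a positive result = 0.96/0.16 = 6.
Target posterior odds = 0.99/0.01 = 99.
Require 6ⁿ ≥ 99 ÷ (3/997) = 32901.
6⁵ = 7776 falls short of 32901 but 6⁶ = 46656 reaches it, so n = 6.

6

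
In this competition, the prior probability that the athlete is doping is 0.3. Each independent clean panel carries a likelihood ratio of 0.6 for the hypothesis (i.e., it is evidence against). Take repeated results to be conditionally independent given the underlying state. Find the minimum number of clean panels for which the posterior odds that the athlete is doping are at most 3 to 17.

2

Prior odds = 0.3/0.7 = 3/7.
Likelihood ratio per clean panel = 0.6.
Target odds = 3/17.
Require 0.6ⁿ ≤ 3/17 ÷ (3/7) = 7/17.
0.6¹ = 0.6 is still above 7/17 but 0.6² = 0.36 is at or below it, so n = 2.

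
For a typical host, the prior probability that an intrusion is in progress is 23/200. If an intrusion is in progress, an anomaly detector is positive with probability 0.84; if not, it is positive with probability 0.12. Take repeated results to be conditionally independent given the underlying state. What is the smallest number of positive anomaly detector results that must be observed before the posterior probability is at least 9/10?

Prior odds = 0.115/0.885 = 23/177.
Likelihood ratio of a positive = 0.84/0.12 = 7.
Target odds: 0.9 ÷ 0.1 = 9.
Need (23/177) × 7ⁿ ≥ 9, i.e. 7ⁿ ≥ 1593/23.
7² = 49 falls short of 1593/23 but 7³ = 343 reaches it, so n = 3.

3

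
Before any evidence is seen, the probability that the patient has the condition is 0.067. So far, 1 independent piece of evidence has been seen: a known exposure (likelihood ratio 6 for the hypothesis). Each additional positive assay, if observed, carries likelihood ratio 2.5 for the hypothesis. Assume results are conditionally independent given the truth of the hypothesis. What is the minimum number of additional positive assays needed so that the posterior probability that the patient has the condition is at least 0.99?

6

Prior odds = 0.067/0.933 = 67/933.
Bayes factor of the evidence already in hand = 6.
Odds after that evidence = (67/933) × 6 = 134/311.
Target odds = 0.99/0.01 = 99.
Need 2.5ⁿ ≥ 99 ÷ (134/311) = 30789/134.
2.5⁵ = 97.65625 falls short of 30789/134 but 2.5⁶ = 244.140625 reaches it, so n = 6.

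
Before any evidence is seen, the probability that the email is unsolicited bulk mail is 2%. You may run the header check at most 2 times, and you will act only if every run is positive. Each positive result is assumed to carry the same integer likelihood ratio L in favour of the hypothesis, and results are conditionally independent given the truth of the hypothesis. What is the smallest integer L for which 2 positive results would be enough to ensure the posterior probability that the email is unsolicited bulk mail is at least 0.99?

Prior odds = 0.02/0.98 = 1/49.
Target odds = 0.99/0.01 = 99.
Need L² ≥ 99 ÷ (1/49) = 4851.
69² = 4761 < 4851 ≤ 4900 = 70², so L = 70.

70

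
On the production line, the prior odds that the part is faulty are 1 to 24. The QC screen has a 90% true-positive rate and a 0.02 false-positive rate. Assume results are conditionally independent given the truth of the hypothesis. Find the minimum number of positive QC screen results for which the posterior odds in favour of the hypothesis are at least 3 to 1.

2

Prior odds = 1/24.
Likelihood ratio of a positive result = 0.9/0.02 = 45.
Target odds = 3.
Require 45ⁿ ≥ 3 ÷ (1/24) = 72.
45¹ = 45 falls short of 72 but 45² = 2025 reaches it, so n = 2.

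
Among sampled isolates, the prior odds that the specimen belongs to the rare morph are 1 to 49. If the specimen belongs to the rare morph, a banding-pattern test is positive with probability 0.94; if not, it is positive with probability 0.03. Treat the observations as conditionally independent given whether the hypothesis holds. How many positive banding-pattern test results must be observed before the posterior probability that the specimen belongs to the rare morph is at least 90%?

Prior odds = 1/49.
Likelihood ratio of a positive = 0.94/0.03 = 94/3.
Target odds: 0.9 ÷ 0.1 = 9.
Need (1/49) × (94/3)ⁿ ≥ 9, i.e. (94/3)ⁿ ≥ 441.
(94/3)¹ = 94/3 falls short of 441 but (94/3)² = 8836/9 reaches it, so n = 2.

2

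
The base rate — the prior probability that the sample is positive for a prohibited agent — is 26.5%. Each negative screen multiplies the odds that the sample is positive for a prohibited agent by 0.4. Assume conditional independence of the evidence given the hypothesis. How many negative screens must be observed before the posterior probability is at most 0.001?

7

Prior odds: 0.265 ÷ 0.735 = 53/147.
Likelihood ratio per negative screen = 0.4.
Target odds: 0.001 ÷ 0.999 = 1/999.
Require 0.4ⁿ ≤ 1/999 ÷ (53/147) = 49/17649.
0.4⁶ = 64/15625 is still above 49/17649 but 0.4⁷ = 128/78125 is at or below it, so n = 7.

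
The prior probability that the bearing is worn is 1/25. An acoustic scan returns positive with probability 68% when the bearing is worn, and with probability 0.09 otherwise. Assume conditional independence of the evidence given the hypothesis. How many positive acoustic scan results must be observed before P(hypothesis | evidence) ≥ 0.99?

Prior odds = 0.04/0.96 = 1/24.
Likelihood ratio of a positive result = 0.68/0.09 = 68/9.
Target posterior odds = 0.99/0.01 = 99.
Need (1/24) × (68/9)ⁿ ≥ 99, i.e. (68/9)ⁿ ≥ 2376.
(68/9)³ = 314432/729 falls short of 2376 but (68/9)⁴ = 21381376/6561 reaches it, so n = 4.

4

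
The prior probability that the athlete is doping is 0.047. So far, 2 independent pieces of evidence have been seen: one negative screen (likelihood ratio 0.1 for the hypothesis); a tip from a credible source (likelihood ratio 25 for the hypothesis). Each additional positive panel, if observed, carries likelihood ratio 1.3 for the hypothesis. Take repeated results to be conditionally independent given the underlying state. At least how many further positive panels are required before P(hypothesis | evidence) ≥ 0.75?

13

Prior odds = 0.047/0.953 = 47/953.
Combined Bayes factor of the evidence already in hand = 0.1 × 25 = 2.5.
Odds after that evidence = (47/953) × 2.5 = 235/1906.
Target odds = 0.75/0.25 = 3.
Need 1.3ⁿ ≥ 3 ÷ (235/1906) = 5718/235.
1.3¹² ≈23.2981 falls short of 5718/235 but 1.3¹³ ≈30.2875 reaches it, so n = 13.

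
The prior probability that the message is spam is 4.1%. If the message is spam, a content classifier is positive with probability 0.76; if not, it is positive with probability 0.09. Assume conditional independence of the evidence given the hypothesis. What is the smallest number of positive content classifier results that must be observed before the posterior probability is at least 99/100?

Prior odds = 0.041/0.959 = 41/959.
Likelihood ratio of a positive = 0.76/0.09 = 76/9.
Target odds: 0.99 ÷ 0.01 = 99.
Need (41/959) × (76/9)ⁿ ≥ 99, i.e. (76/9)ⁿ ≥ 94941/41.
(76/9)³ = 438976/729 falls short of 94941/41 but (76/9)⁴ = 33362176/6561 reaches it, so n = 4.

4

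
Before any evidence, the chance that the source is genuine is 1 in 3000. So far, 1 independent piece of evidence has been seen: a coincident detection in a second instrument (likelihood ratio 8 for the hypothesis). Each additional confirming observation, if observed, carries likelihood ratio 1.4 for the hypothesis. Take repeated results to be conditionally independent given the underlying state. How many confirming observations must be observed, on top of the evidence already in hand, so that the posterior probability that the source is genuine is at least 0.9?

25

Prior odds = (1/3000)/(2999/3000) = 1/2999.
Bayes factor of the evidence already in hand = 8.
Odds after that evidence = (1/2999) × 8 = 8/2999.
Target odds = 0.9/0.1 = 9.
Need 1.4ⁿ ≥ 9 ÷ (8/2999) = 3373.875.
1.4²⁴ ≈3214.2 falls short of 3373.875 but 1.4²⁵ ≈4499.88 reaches it, so n = 25.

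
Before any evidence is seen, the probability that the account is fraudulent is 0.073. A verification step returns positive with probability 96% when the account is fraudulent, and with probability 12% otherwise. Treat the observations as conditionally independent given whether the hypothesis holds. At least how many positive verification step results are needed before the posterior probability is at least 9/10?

3

Prior odds = 0.073/0.927 = 73/927.
Likelihood ratio of a positive result = 0.96/0.12 = 8.
Target odds: 0.9 ÷ 0.1 = 9.
Require 8ⁿ ≥ 9 ÷ (73/927) = 8343/73.
8² = 64 falls short of 8343/73 but 8³ = 512 reaches it, so n = 3.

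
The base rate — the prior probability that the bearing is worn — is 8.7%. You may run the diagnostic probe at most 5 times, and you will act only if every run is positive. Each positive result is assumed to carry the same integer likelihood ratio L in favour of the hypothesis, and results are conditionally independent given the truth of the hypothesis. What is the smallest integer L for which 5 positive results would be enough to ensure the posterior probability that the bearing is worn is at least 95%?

3

Prior odds = 0.087/0.913 = 87/913.
Target odds = 0.95/0.05 = 19.
Need L⁵ ≥ 19 ÷ (87/913) = 17347/87.
2⁵ = 32 < 17347/87 ≤ 243 = 3⁵, so L = 3.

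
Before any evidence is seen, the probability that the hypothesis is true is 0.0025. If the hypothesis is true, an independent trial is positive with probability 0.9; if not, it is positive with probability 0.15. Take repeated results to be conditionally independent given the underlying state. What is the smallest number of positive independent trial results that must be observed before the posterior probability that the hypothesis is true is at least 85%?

Prior odds = 0.0025/0.9975 = 1/399.
Likelihood ratio of a positive = 0.9/0.15 = 6.
Target posterior odds = 0.85/0.15 = 17/3.
Require 6ⁿ ≥ 17/3 ÷ (1/399) = 2261.
6⁴ = 1296 falls short of 2261 but 6⁵ = 7776 reaches it, so n = 5.

5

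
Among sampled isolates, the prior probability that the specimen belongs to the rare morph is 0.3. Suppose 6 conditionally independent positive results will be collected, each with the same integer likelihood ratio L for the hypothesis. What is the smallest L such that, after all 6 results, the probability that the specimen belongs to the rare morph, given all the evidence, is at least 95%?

2

Prior odds = 0.3/0.7 = 3/7.
Target odds = 0.95/0.05 = 19.
Need L⁶ ≥ 19 ÷ (3/7) = 133/3.
1⁶ = 1 < 133/3 ≤ 64 = 2⁶, so L = 2.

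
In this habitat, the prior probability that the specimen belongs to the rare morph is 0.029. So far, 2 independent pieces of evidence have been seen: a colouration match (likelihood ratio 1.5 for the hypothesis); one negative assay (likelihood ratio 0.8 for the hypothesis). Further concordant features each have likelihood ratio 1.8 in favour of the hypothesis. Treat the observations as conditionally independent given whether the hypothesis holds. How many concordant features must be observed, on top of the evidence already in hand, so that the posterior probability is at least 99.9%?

Prior odds = 0.029/0.971 = 29/971.
Combined Bayes factor of the evidence already in hand = 1.5 × 0.8 = 1.2.
Odds after that evidence = (29/971) × 1.2 = 174/4855.
Target odds = 0.999/0.001 = 999.
Need 1.8ⁿ ≥ 999 ÷ (174/4855) = 1616715/58.
1.8¹⁷ ≈21859.1 falls short of 1616715/58 but 1.8¹⁸ ≈39346.4 reaches it, so n = 18.

18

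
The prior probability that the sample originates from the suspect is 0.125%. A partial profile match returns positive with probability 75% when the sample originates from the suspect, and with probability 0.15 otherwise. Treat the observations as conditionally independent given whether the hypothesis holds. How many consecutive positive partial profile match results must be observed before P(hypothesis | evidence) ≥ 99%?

8

Prior odds: 0.00125 ÷ 0.99875 = 1/799.
Likelihood ratio of a positive result = 0.75/0.15 = 5.
Target odds: 0.99 ÷ 0.01 = 99.
Need (1/799) × 5ⁿ ≥ 99, i.e. 5ⁿ ≥ 79101.
5⁷ = 78125 falls short of 79101 but 5⁸ = 390625 reaches it, so n = 8.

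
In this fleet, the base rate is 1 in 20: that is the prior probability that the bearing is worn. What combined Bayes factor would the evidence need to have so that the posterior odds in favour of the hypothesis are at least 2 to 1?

Prior odds = 0.05/0.95 = 1/19.
Target odds = 2.
Required Bayes factor = 2 ÷ (1/19) = 38.

38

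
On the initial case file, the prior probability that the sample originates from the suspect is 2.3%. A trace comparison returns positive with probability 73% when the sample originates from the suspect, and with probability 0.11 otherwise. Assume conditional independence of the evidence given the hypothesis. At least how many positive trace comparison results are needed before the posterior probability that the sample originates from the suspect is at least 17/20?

3

Prior odds = 0.023/0.977 = 23/977.
Likelihood ratio of a positive result = 0.73/0.11 = 73/11.
Target posterior odds = 0.85/0.15 = 17/3.
Require (73/11)ⁿ ≥ 17/3 ÷ (23/977) = 16609/69.
(73/11)² = 5329/121 falls short of 16609/69 but (73/11)³ = 389017/1331 reaches it, so n = 3.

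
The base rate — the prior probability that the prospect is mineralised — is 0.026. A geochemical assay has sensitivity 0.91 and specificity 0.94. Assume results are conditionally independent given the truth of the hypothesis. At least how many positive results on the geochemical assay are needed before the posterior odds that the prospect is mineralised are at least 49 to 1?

Prior odds: 0.026 ÷ 0.974 = 13/487.
False-positive rate = 1 − 0.94 = 0.06; likelihood ratio of a positive = 0.91/0.06 = 91/6.
Target odds = 49.
Require (91/6)ⁿ ≥ 49 ÷ (13/487) = 23863/13.
(91/6)² = 8281/36 falls short of 23863/13 but (91/6)³ = 753571/216 reaches it, so n = 3.

3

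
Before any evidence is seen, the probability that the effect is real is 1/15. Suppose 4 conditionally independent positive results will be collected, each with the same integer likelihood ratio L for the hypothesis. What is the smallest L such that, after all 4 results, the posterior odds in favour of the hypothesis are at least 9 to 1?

4

Prior odds = (1/15)/(14/15) = 1/14.
Target odds = 9.
Need L⁴ ≥ 9 ÷ (1/14) = 126.
3⁴ = 81 < 126 ≤ 256 = 4⁴, so L = 4.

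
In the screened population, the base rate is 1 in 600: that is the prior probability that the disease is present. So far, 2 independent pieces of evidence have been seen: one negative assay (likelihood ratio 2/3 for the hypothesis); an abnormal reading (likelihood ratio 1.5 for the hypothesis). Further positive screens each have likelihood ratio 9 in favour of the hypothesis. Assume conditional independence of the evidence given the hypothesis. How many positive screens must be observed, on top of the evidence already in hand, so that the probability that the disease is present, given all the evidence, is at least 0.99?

Prior odds = (1/600)/(599/600) = 1/599.
Combined Bayes factor of the evidence already in hand = (2/3) × 1.5 = 1.
Odds after that evidence = (1/599) × 1 = 1/599.
Target odds = 0.99/0.01 = 99.
Need 9ⁿ ≥ 99 ÷ (1/599) = 59301.
9⁵ = 59049 falls short of 59301 but 9⁶ = 531441 reaches it, so n = 6.

6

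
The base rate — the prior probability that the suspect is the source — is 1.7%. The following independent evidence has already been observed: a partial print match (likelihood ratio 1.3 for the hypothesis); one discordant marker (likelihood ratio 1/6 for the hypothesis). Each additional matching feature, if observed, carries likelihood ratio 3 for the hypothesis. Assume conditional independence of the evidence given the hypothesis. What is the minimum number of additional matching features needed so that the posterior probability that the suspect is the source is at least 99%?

Prior odds = 0.017/0.983 = 17/983.
Combined Bayes factor of the evidence already in hand = 1.3 × (1/6) = 13/60.
Odds after that evidence = (17/983) × 13/60 = 221/58980.
Target odds = 0.99/0.01 = 99.
Need 3ⁿ ≥ 99 ÷ (221/58980) = 5839020/221.
3⁹ = 19683 falls short of 5839020/221 but 3¹⁰ = 59049 reaches it, so n = 10.

10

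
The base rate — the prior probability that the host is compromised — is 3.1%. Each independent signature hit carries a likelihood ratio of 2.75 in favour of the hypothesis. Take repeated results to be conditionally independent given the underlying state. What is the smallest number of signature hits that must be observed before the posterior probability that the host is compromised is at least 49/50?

Prior odds: 0.031 ÷ 0.969 = 31/969.
Likelihood ratio per signature hit = 2.75.
Target posterior odds = 0.98/0.02 = 49.
Need (31/969) × 2.75ⁿ ≥ 49, i.e. 2.75ⁿ ≥ 47481/31.
2.75⁷ = 19487171/16384 falls short of 47481/31 but 2.75⁸ = 214358881/65536 reaches it, so n = 8.

8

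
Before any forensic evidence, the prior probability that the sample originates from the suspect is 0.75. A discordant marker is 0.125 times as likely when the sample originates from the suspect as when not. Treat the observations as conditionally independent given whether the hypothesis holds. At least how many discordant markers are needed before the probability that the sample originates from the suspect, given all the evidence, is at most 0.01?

Prior odds = 0.75/0.25 = 3.
Likelihood ratio per discordant marker = 0.125.
Target posterior odds = 0.01/0.99 = 1/99.
Need 3 × 0.125ⁿ ≤ 1/99, i.e. 0.125ⁿ ≤ 1/297.
0.125² = 0.015625 is still above 1/297 but 0.125³ = 0.001953125 is at or below it, so n = 3.

3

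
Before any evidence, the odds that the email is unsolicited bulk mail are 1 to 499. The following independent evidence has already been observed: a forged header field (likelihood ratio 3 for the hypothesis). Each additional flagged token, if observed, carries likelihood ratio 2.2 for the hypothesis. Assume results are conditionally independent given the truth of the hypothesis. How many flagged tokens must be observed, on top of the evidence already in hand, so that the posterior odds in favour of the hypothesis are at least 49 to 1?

Prior odds = 1/499.
Bayes factor of the evidence already in hand = 3.
Odds after that evidence = (1/499) × 3 = 3/499.
Target odds = 49.
Need 2.2ⁿ ≥ 49 ÷ (3/499) = 24451/3.
2.2¹¹ ≈5843.18 falls short of 24451/3 but 2.2¹² ≈12855 reaches it, so n = 12.

12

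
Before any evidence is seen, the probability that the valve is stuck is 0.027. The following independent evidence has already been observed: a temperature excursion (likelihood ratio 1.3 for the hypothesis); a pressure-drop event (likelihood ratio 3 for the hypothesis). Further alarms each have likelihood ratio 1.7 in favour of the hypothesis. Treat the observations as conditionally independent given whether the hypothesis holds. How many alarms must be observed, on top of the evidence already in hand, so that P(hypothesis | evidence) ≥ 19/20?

Prior odds = 0.027/0.973 = 27/973.
Combined Bayes factor of the evidence already in hand = 1.3 × 3 = 3.9.
Odds after that evidence = (27/973) × 3.9 = 1053/9730.
Target odds = 0.95/0.05 = 19.
Need 1.7ⁿ ≥ 19 ÷ (1053/9730) = 184870/1053.
1.7⁹ ≈118.588 falls short of 184870/1053 but 1.7¹⁰ ≈201.599 reaches it, so n = 10.

10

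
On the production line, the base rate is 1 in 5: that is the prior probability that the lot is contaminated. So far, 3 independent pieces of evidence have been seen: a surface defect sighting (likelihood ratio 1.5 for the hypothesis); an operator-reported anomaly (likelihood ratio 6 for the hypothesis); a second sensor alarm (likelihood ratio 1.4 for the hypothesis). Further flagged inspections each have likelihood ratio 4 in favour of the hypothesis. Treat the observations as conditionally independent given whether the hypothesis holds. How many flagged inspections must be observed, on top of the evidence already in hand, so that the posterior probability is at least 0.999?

Prior odds = 0.2/0.8 = 0.25.
Combined Bayes factor of the evidence already in hand = 1.5 × 6 × 1.4 = 12.6.
Odds after that evidence = 0.25 × 12.6 = 3.15.
Target odds = 0.999/0.001 = 999.
Need 4ⁿ ≥ 999 ÷ 3.15 = 2220/7.
4⁴ = 256 falls short of 2220/7 but 4⁵ = 1024 reaches it, so n = 5.

5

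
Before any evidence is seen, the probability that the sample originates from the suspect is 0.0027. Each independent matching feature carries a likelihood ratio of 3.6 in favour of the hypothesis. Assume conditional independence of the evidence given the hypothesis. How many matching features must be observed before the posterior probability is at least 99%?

Prior odds: 0.0027 ÷ 0.9973 = 27/9973.
Likelihood ratio per matching feature = 3.6.
Target posterior odds = 0.99/0.01 = 99.
Require 3.6ⁿ ≥ 99 ÷ (27/9973) = 109703/3.
3.6⁸ ≈28211.1 falls short of 109703/3 but 3.6⁹ ≈101560 reaches it, so n = 9.

9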